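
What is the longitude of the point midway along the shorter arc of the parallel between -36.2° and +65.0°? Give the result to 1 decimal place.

Signed shortest Δλ from -36.2° to +65.0° is +101.2°.
Midpoint longitude = -36.2° + (+101.2°)/2 = -36.2° + 50.6° = +14.4°.

+14.4°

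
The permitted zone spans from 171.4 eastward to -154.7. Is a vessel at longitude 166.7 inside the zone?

No

Band width going east from +171.4° to -154.7°: ((-154.7 − 171.4) mod 360) = 33.9°.
Offset of +166.7° east of the west edge: ((166.7 − 171.4) mod 360) = 355.3°.
355.3° > 33.9° ⇒ outside.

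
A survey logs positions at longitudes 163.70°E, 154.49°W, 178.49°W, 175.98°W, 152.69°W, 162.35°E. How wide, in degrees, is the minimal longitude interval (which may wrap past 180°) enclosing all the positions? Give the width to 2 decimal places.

44.96°

Sort the longitudes: -178.49°, -175.98°, -154.49°, -152.69°, +162.35°, +163.70°.
Eastward gaps between consecutive values (wrapping around): 2.51°, 21.49°, 1.80°, 315.04°, 1.35°, 17.81°.
Largest gap = 315.04° ⇒ minimal covering band is its complement: 360° − 315.04° = 44.96°.
Band runs from +162.35° eastward to -152.69°, crossing the antimeridian.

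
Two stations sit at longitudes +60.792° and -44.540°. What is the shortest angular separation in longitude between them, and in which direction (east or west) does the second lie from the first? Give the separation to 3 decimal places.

Raw difference: -44.540 − 60.792 = -105.332°.
Normalise into (−180°, 180°]: -105.332° stays -105.332°.
Negative ⇒ the second point lies to the west; separation 105.332°.

105.332° west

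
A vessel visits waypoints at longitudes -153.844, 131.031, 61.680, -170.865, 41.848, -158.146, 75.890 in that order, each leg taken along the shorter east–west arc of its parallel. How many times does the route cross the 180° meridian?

Leg 1: -153.844° → +131.031°, shortest Δλ = -75.125° (west) — crosses 180°.
Leg 2: +131.031° → +61.680°, shortest Δλ = -69.351° (west) — does not cross 180°.
Leg 3: +61.680° → -170.865°, shortest Δλ = 127.455° (east) — crosses 180°.
Leg 4: -170.865° → +41.848°, shortest Δλ = -147.287° (west) — crosses 180°.
Leg 5: +41.848° → -158.146°, shortest Δλ = 160.006° (east) — crosses 180°.
Leg 6: -158.146° → +75.890°, shortest Δλ = -125.964° (west) — crosses 180°.
Total crossings: 5.

5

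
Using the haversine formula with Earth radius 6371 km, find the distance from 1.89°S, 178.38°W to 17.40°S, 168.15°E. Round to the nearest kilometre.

Δλ = 168.15 − -178.38 = 346.53°; wrapped into (−180°, 180°]: -13.47°.
Δφ = -17.40 − -1.89 = -15.51°.
a = sin²(Δφ/2) + cos φ₁ · cos φ₂ · sin²(Δλ/2) = 0.031326.
c = 2·atan2(√a, √(1−a)) = 0.35586 rad → d = 6371·c ≈ 2267.15 km.

2267 km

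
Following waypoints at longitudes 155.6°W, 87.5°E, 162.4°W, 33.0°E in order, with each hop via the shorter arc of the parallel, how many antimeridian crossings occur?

Leg 1: -155.6° → +87.5°, shortest Δλ = -116.9° (west) — crosses 180°.
Leg 2: +87.5° → -162.4°, shortest Δλ = 110.1° (east) — crosses 180°.
Leg 3: -162.4° → +33.0°, shortest Δλ = -164.6° (west) — crosses 180°.
Total crossings: 3.

3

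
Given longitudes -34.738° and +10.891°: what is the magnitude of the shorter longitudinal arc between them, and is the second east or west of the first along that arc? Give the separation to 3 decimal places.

45.629° east

Raw difference: 10.891 − -34.738 = 45.629°.
Normalise into (−180°, 180°]: 45.629° stays 45.629°.
Positive ⇒ the second point lies to the east; separation 45.629°.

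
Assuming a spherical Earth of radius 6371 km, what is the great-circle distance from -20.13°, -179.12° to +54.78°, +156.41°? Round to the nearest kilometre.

8649 km

Δλ = 156.41 − -179.12 = 335.53°; wrapped into (−180°, 180°]: -24.47°.
Δφ = 54.78 − -20.13 = 74.91°.
a = sin²(Δφ/2) + cos φ₁ · cos φ₂ · sin²(Δλ/2) = 0.394151.
c = 2·atan2(√a, √(1−a)) = 1.35748 rad → d = 6371·c ≈ 8648.53 km.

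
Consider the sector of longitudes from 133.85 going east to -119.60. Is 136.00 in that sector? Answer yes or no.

Yes

Band width going east from +133.85° to -119.60°: ((-119.60 − 133.85) mod 360) = 106.55°.
Offset of +136.00° east of the west edge: ((136.00 − 133.85) mod 360) = 2.15°.
2.15° ≤ 106.55° ⇒ inside.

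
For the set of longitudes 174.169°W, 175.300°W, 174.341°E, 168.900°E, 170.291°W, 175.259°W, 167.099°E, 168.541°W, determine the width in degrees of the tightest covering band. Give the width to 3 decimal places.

Sort the longitudes: -175.300°, -175.259°, -174.169°, -170.291°, -168.541°, +167.099°, +168.900°, +174.341°.
Eastward gaps between consecutive values (wrapping around): 0.041°, 1.090°, 3.878°, 1.750°, 335.640°, 1.801°, 5.441°, 10.359°.
Largest gap = 335.640° ⇒ minimal covering band is its complement: 360° − 335.640° = 24.360°.
Band runs from +167.099° eastward to -168.541°, crossing the antimeridian.

24.360°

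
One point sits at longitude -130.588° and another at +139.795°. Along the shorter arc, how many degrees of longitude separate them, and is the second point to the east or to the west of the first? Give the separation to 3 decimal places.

89.617° west

Raw difference: 139.795 − -130.588 = 270.383°.
Normalise into (−180°, 180°]: 270.383° − 360° = -89.617°.
Negative ⇒ the second point lies to the west; separation 89.617°.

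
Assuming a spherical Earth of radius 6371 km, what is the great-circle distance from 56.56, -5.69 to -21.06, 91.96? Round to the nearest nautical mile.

Δλ = 91.96 − -5.69 = 97.65°.
Δφ = -21.06 − 56.56 = -77.62°.
a = sin²(Δφ/2) + cos φ₁ · cos φ₂ · sin²(Δλ/2) = 0.684159.
c = 2·atan2(√a, √(1−a)) = 1.94800 rad → d = 6371·c ≈ 12410.69 km ≈ 6701.23 nmi.

6701 nmi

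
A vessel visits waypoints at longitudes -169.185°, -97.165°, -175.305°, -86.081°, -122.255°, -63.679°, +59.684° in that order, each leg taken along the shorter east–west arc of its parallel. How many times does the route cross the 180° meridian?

Leg 1: -169.185° → -97.165°, shortest Δλ = 72.02° (east) — does not cross 180°.
Leg 2: -97.165° → -175.305°, shortest Δλ = -78.14° (west) — does not cross 180°.
Leg 3: -175.305° → -86.081°, shortest Δλ = 89.224° (east) — does not cross 180°.
Leg 4: -86.081° → -122.255°, shortest Δλ = -36.174° (west) — does not cross 180°.
Leg 5: -122.255° → -63.679°, shortest Δλ = 58.576° (east) — does not cross 180°.
Leg 6: -63.679° → +59.684°, shortest Δλ = 123.363° (east) — does not cross 180°.
Total crossings: 0.

0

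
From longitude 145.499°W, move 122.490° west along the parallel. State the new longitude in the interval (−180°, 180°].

92.011°E

Start at -145.499°; shift −122.490° → -267.989°.
-267.989° lies outside (−180°, 180°]; add 360° → +92.011°.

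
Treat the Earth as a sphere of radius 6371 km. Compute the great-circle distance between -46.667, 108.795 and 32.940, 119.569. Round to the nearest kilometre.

8918 km

Δλ = 119.569 − 108.795 = 10.774°.
Δφ = 32.940 − -46.667 = 79.607°.
a = sin²(Δφ/2) + cos φ₁ · cos φ₂ · sin²(Δλ/2) = 0.414877.
c = 2·atan2(√a, √(1−a)) = 1.39972 rad → d = 6371·c ≈ 8917.59 km.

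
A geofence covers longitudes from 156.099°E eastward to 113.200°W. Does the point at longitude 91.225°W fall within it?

No

Band width going east from +156.099° to -113.200°: ((-113.200 − 156.099) mod 360) = 90.701°.
Offset of -91.225° east of the west edge: ((-91.225 − 156.099) mod 360) = 112.676°.
112.676° > 90.701° ⇒ outside.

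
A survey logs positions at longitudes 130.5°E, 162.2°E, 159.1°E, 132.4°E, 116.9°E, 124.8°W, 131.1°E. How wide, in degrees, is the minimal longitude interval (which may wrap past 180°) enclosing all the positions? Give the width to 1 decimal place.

Sort the longitudes: -124.8°, +116.9°, +130.5°, +131.1°, +132.4°, +159.1°, +162.2°.
Eastward gaps between consecutive values (wrapping around): 241.7°, 13.6°, 0.6°, 1.3°, 26.7°, 3.1°, 73.0°.
Largest gap = 241.7° ⇒ minimal covering band is its complement: 360° − 241.7° = 118.3°.
Band runs from +116.9° eastward to -124.8°, crossing the antimeridian.

118.3°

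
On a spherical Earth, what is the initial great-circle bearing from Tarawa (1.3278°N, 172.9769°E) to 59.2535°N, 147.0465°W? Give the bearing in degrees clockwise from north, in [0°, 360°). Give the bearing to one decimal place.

21.1°

Δλ = -147.0465 − 172.9769 = -320.0234°; wrapped into (−180°, 180°]: 39.9766°.
θ = atan2( sin Δλ · cos φ₂ , cos φ₁ · sin φ₂ − sin φ₁ · cos φ₂ · cos Δλ )
  = atan2(0.32846, 0.85013) = 21.125° → normalised to [0°, 360°): 21.125°.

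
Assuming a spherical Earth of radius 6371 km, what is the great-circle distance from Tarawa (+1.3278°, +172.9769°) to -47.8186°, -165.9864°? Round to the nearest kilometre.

5833 km

Δλ = -165.9864 − 172.9769 = -338.9633°; wrapped into (−180°, 180°]: 21.0367°.
Δφ = -47.8186 − 1.3278 = -49.1464°.
a = sin²(Δφ/2) + cos φ₁ · cos φ₂ · sin²(Δλ/2) = 0.195307.
c = 2·atan2(√a, √(1−a)) = 0.91551 rad → d = 6371·c ≈ 5832.71 km.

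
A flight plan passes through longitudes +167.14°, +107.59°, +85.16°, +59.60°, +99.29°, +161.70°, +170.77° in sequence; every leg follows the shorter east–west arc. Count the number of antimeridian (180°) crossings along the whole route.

0

Leg 1: +167.14° → +107.59°, shortest Δλ = -59.55° (west) — does not cross 180°.
Leg 2: +107.59° → +85.16°, shortest Δλ = -22.43° (west) — does not cross 180°.
Leg 3: +85.16° → +59.60°, shortest Δλ = -25.56° (west) — does not cross 180°.
Leg 4: +59.60° → +99.29°, shortest Δλ = 39.69° (east) — does not cross 180°.
Leg 5: +99.29° → +161.70°, shortest Δλ = 62.41° (east) — does not cross 180°.
Leg 6: +161.70° → +170.77°, shortest Δλ = 9.07° (east) — does not cross 180°.
Total crossings: 0.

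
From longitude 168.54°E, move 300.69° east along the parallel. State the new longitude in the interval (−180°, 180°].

Start at +168.54°; shift +300.69° → +469.23°.
+469.23° lies outside (−180°, 180°]; subtract 360° → +109.23°.

109.23°E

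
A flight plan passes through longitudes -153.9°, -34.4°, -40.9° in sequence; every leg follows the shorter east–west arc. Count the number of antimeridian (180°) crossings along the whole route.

Leg 1: -153.9° → -34.4°, shortest Δλ = 119.5° (east) — does not cross 180°.
Leg 2: -34.4° → -40.9°, shortest Δλ = -6.5° (west) — does not cross 180°.
Total crossings: 0.

0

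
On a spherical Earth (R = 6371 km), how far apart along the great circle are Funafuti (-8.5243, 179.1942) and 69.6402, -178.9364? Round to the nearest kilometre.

8693 km

Δλ = -178.9364 − 179.1942 = -358.1306°; wrapped into (−180°, 180°]: 1.8694°.
Δφ = 69.6402 − -8.5243 = 78.1645°.
a = sin²(Δφ/2) + cos φ₁ · cos φ₂ · sin²(Δλ/2) = 0.397540.
c = 2·atan2(√a, √(1−a)) = 1.36441 rad → d = 6371·c ≈ 8692.69 km.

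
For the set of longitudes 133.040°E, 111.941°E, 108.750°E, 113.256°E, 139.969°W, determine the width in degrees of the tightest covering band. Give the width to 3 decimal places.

Sort the longitudes: -139.969°, +108.750°, +111.941°, +113.256°, +133.040°.
Eastward gaps between consecutive values (wrapping around): 248.719°, 3.191°, 1.315°, 19.784°, 86.991°.
Largest gap = 248.719° ⇒ minimal covering band is its complement: 360° − 248.719° = 111.281°.
Band runs from +108.750° eastward to -139.969°, crossing the antimeridian.

111.281°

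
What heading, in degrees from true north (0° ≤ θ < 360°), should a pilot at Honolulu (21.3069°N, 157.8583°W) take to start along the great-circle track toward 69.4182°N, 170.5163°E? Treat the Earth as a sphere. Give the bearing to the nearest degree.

Δλ = 170.5163 − -157.8583 = 328.3746°; wrapped into (−180°, 180°]: -31.6254°.
θ = atan2( sin Δλ · cos φ₂ , cos φ₁ · sin φ₂ − sin φ₁ · cos φ₂ · cos Δλ )
  = atan2(-0.18434, 0.76341) = -13.575° → normalised to [0°, 360°): 346.425°.

346°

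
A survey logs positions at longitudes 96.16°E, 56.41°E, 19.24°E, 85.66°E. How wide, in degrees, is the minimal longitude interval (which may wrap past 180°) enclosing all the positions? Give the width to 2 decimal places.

76.92°

Sort the longitudes: +19.24°, +56.41°, +85.66°, +96.16°.
Eastward gaps between consecutive values (wrapping around): 37.17°, 29.25°, 10.50°, 283.08°.
Largest gap = 283.08° ⇒ minimal covering band is its complement: 360° − 283.08° = 76.92°.
Band runs from +19.24° eastward to +96.16°.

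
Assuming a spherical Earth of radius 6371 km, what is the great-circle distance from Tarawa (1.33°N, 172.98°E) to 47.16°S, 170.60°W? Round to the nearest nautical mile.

3037 nmi

Δλ = -170.60 − 172.98 = -343.58°; wrapped into (−180°, 180°]: 16.42°.
Δφ = -47.16 − 1.33 = -48.49°.
a = sin²(Δφ/2) + cos φ₁ · cos φ₂ · sin²(Δλ/2) = 0.182487.
c = 2·atan2(√a, √(1−a)) = 0.88275 rad → d = 6371·c ≈ 5624.02 km ≈ 3036.73 nmi.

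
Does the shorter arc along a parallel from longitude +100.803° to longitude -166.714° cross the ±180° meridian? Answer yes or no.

Yes

Naïve |-166.714 − 100.803| = 267.517° > 180°, so the shorter arc goes the other way round — across 180°.
Signed shortest Δλ = ((-166.714 − 100.803 + 180) mod 360) − 180 = 92.483°.
Going east by 92.483° from +100.803° passes through 180° before reaching -166.714°.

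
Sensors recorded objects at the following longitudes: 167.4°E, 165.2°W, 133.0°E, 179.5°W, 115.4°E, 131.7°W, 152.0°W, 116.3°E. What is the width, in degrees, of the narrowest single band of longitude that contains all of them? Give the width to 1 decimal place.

Sort the longitudes: -179.5°, -165.2°, -152.0°, -131.7°, +115.4°, +116.3°, +133.0°, +167.4°.
Eastward gaps between consecutive values (wrapping around): 14.3°, 13.2°, 20.3°, 247.1°, 0.9°, 16.7°, 34.4°, 13.1°.
Largest gap = 247.1° ⇒ minimal covering band is its complement: 360° − 247.1° = 112.9°.
Band runs from +115.4° eastward to -131.7°, crossing the antimeridian.

112.9°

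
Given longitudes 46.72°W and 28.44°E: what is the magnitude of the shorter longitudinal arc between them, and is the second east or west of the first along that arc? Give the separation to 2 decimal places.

Raw difference: 28.44 − -46.72 = 75.16°.
Normalise into (−180°, 180°]: 75.16° stays 75.16°.
Positive ⇒ the second point lies to the east; separation 75.16°.

75.16° east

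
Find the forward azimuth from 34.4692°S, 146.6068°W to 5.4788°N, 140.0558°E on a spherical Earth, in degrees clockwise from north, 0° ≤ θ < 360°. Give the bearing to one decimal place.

Δλ = 140.0558 − -146.6068 = 286.6626°; wrapped into (−180°, 180°]: -73.3374°.
θ = atan2( sin Δλ · cos φ₂ , cos φ₁ · sin φ₂ − sin φ₁ · cos φ₂ · cos Δλ )
  = atan2(-0.95363, 0.24025) = -75.859° → normalised to [0°, 360°): 284.141°.

284.1°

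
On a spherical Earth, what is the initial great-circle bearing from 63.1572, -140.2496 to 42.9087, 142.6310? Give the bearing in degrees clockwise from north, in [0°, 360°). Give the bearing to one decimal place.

282.8°

Δλ = 142.6310 − -140.2496 = 282.8806°; wrapped into (−180°, 180°]: -77.1194°.
θ = atan2( sin Δλ · cos φ₂ , cos φ₁ · sin φ₂ − sin φ₁ · cos φ₂ · cos Δλ )
  = atan2(-0.71401, 0.16174) = -77.236° → normalised to [0°, 360°): 282.764°.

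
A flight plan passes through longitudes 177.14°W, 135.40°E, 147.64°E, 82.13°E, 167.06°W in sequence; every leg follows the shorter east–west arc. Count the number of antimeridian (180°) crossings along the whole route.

Leg 1: -177.14° → +135.40°, shortest Δλ = -47.46° (west) — crosses 180°.
Leg 2: +135.40° → +147.64°, shortest Δλ = 12.24° (east) — does not cross 180°.
Leg 3: +147.64° → +82.13°, shortest Δλ = -65.51° (west) — does not cross 180°.
Leg 4: +82.13° → -167.06°, shortest Δλ = 110.81° (east) — crosses 180°.
Total crossings: 2.

2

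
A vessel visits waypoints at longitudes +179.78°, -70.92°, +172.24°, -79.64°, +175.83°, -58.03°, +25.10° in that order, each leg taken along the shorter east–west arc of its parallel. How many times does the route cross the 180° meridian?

5

Leg 1: +179.78° → -70.92°, shortest Δλ = 109.3° (east) — crosses 180°.
Leg 2: -70.92° → +172.24°, shortest Δλ = -116.84° (west) — crosses 180°.
Leg 3: +172.24° → -79.64°, shortest Δλ = 108.12° (east) — crosses 180°.
Leg 4: -79.64° → +175.83°, shortest Δλ = -104.53° (west) — crosses 180°.
Leg 5: +175.83° → -58.03°, shortest Δλ = 126.14° (east) — crosses 180°.
Leg 6: -58.03° → +25.10°, shortest Δλ = 83.13° (east) — does not cross 180°.
Total crossings: 5.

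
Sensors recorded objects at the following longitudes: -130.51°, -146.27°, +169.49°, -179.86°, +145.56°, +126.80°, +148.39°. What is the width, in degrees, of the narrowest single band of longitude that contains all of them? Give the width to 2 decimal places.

Sort the longitudes: -179.86°, -146.27°, -130.51°, +126.80°, +145.56°, +148.39°, +169.49°.
Eastward gaps between consecutive values (wrapping around): 33.59°, 15.76°, 257.31°, 18.76°, 2.83°, 21.10°, 10.65°.
Largest gap = 257.31° ⇒ minimal covering band is its complement: 360° − 257.31° = 102.69°.
Band runs from +126.80° eastward to -130.51°, crossing the antimeridian.

102.69°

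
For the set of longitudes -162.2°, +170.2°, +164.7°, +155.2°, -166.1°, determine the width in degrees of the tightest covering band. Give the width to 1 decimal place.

Sort the longitudes: -166.1°, -162.2°, +155.2°, +164.7°, +170.2°.
Eastward gaps between consecutive values (wrapping around): 3.9°, 317.4°, 9.5°, 5.5°, 23.7°.
Largest gap = 317.4° ⇒ minimal covering band is its complement: 360° − 317.4° = 42.6°.
Band runs from +155.2° eastward to -162.2°, crossing the antimeridian.

42.6°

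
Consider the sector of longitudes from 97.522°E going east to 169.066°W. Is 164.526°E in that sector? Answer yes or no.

Yes

Band width going east from +97.522° to -169.066°: ((-169.066 − 97.522) mod 360) = 93.412°.
Offset of +164.526° east of the west edge: ((164.526 − 97.522) mod 360) = 67.004°.
67.004° ≤ 93.412° ⇒ inside.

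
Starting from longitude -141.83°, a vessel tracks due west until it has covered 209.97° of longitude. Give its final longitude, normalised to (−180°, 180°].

+8.20°

Start at -141.83°; shift −209.97° → -351.80°.
-351.80° lies outside (−180°, 180°]; add 360° → +8.20°.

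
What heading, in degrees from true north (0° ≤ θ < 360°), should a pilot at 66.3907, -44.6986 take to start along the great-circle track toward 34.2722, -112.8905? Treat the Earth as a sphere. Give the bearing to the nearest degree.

266°

Δλ = -112.8905 − -44.6986 = -68.1919°.
θ = atan2( sin Δλ · cos φ₂ , cos φ₁ · sin φ₂ − sin φ₁ · cos φ₂ · cos Δλ )
  = atan2(-0.76723, -0.05577) = -94.157° → normalised to [0°, 360°): 265.843°.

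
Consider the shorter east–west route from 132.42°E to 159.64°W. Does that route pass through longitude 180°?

Yes

Naïve |-159.64 − 132.42| = 292.06° > 180°, so the shorter arc goes the other way round — across 180°.
Signed shortest Δλ = ((-159.64 − 132.42 + 180) mod 360) − 180 = 67.94°.
Going east by 67.94° from +132.42° passes through 180° before reaching -159.64°.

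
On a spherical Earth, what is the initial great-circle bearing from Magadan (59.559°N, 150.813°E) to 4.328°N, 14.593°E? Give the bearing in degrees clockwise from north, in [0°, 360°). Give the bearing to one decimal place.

313.7°

Δλ = 14.593 − 150.813 = -136.220°.
θ = atan2( sin Δλ · cos φ₂ , cos φ₁ · sin φ₂ − sin φ₁ · cos φ₂ · cos Δλ )
  = atan2(-0.68992, 0.65893) = -46.316° → normalised to [0°, 360°): 313.684°.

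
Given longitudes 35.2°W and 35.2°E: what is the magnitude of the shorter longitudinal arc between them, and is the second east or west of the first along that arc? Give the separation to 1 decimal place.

70.4° east

Raw difference: 35.2 − -35.2 = 70.4°.
Normalise into (−180°, 180°]: 70.4° stays 70.4°.
Positive ⇒ the second point lies to the east; separation 70.4°.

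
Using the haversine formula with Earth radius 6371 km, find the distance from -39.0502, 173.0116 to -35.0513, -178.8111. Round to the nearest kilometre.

851 km

Δλ = -178.8111 − 173.0116 = -351.8227°; wrapped into (−180°, 180°]: 8.1773°.
Δφ = -35.0513 − -39.0502 = 3.9989°.
a = sin²(Δφ/2) + cos φ₁ · cos φ₂ · sin²(Δλ/2) = 0.004449.
c = 2·atan2(√a, √(1−a)) = 0.13350 rad → d = 6371·c ≈ 850.56 km.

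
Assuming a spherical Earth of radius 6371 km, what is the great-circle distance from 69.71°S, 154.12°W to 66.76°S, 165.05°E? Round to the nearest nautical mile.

908 nmi

Δλ = 165.05 − -154.12 = 319.17°; wrapped into (−180°, 180°]: -40.83°.
Δφ = -66.76 − -69.71 = 2.95°.
a = sin²(Δφ/2) + cos φ₁ · cos φ₂ · sin²(Δλ/2) = 0.017311.
c = 2·atan2(√a, √(1−a)) = 0.26391 rad → d = 6371·c ≈ 1681.37 km ≈ 907.87 nmi.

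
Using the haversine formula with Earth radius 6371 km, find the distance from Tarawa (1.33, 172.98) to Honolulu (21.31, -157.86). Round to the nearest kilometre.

3863 km

Δλ = -157.86 − 172.98 = -330.84°; wrapped into (−180°, 180°]: 29.16°.
Δφ = 21.31 − 1.33 = 19.98°.
a = sin²(Δφ/2) + cos φ₁ · cos φ₂ · sin²(Δλ/2) = 0.089114.
c = 2·atan2(√a, √(1−a)) = 0.60628 rad → d = 6371·c ≈ 3862.63 km.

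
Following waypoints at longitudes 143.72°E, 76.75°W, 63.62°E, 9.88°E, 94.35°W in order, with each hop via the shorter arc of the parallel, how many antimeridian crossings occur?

1

Leg 1: +143.72° → -76.75°, shortest Δλ = 139.53° (east) — crosses 180°.
Leg 2: -76.75° → +63.62°, shortest Δλ = 140.37° (east) — does not cross 180°.
Leg 3: +63.62° → +9.88°, shortest Δλ = -53.74° (west) — does not cross 180°.
Leg 4: +9.88° → -94.35°, shortest Δλ = -104.23° (west) — does not cross 180°.
Total crossings: 1.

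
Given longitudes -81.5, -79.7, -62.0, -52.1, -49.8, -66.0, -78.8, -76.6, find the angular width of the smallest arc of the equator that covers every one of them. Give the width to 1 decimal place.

31.7°

Sort the longitudes: -81.5°, -79.7°, -78.8°, -76.6°, -66.0°, -62.0°, -52.1°, -49.8°.
Eastward gaps between consecutive values (wrapping around): 1.8°, 0.9°, 2.2°, 10.6°, 4.0°, 9.9°, 2.3°, 328.3°.
Largest gap = 328.3° ⇒ minimal covering band is its complement: 360° − 328.3° = 31.7°.
Band runs from -81.5° eastward to -49.8°.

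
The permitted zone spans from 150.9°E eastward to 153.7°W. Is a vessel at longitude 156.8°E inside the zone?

Band width going east from +150.9° to -153.7°: ((-153.7 − 150.9) mod 360) = 55.4°.
Offset of +156.8° east of the west edge: ((156.8 − 150.9) mod 360) = 5.9°.
5.9° ≤ 55.4° ⇒ inside.

Yes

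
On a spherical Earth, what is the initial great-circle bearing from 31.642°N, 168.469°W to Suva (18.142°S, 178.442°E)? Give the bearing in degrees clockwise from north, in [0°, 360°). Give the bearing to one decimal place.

196.0°

Δλ = 178.442 − -168.469 = 346.911°; wrapped into (−180°, 180°]: -13.089°.
θ = atan2( sin Δλ · cos φ₂ , cos φ₁ · sin φ₂ − sin φ₁ · cos φ₂ · cos Δλ )
  = atan2(-0.21521, -0.75066) = -164.003° → normalised to [0°, 360°): 195.997°.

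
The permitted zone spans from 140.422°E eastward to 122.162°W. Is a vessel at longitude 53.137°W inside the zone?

No

Band width going east from +140.422° to -122.162°: ((-122.162 − 140.422) mod 360) = 97.416°.
Offset of -53.137° east of the west edge: ((-53.137 − 140.422) mod 360) = 166.441°.
166.441° > 97.416° ⇒ outside.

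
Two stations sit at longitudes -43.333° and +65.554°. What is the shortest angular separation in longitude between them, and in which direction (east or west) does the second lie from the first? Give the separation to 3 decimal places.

108.887° east

Raw difference: 65.554 − -43.333 = 108.887°.
Normalise into (−180°, 180°]: 108.887° stays 108.887°.
Positive ⇒ the second point lies to the east; separation 108.887°.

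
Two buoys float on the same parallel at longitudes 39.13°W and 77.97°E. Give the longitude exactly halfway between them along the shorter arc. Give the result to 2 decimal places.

19.42°E

Signed shortest Δλ from -39.13° to +77.97° is +117.10°.
Midpoint longitude = -39.13° + (+117.10°)/2 = -39.13° + 58.55° = +19.42°.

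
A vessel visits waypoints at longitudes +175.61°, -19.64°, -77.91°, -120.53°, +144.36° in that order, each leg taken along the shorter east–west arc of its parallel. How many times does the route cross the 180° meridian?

Leg 1: +175.61° → -19.64°, shortest Δλ = 164.75° (east) — crosses 180°.
Leg 2: -19.64° → -77.91°, shortest Δλ = -58.27° (west) — does not cross 180°.
Leg 3: -77.91° → -120.53°, shortest Δλ = -42.62° (west) — does not cross 180°.
Leg 4: -120.53° → +144.36°, shortest Δλ = -95.11° (west) — crosses 180°.
Total crossings: 2.

2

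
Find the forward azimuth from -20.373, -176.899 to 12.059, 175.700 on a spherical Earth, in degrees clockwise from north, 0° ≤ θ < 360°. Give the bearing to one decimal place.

Δλ = 175.700 − -176.899 = 352.599°; wrapped into (−180°, 180°]: -7.401°.
θ = atan2( sin Δλ · cos φ₂ , cos φ₁ · sin φ₂ − sin φ₁ · cos φ₂ · cos Δλ )
  = atan2(-0.12597, 0.53346) = -13.286° → normalised to [0°, 360°): 346.714°.

346.7°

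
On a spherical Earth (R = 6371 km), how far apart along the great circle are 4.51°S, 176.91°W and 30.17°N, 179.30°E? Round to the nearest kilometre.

Δλ = 179.30 − -176.91 = 356.21°; wrapped into (−180°, 180°]: -3.79°.
Δφ = 30.17 − -4.51 = 34.68°.
a = sin²(Δφ/2) + cos φ₁ · cos φ₂ · sin²(Δλ/2) = 0.089771.
c = 2·atan2(√a, √(1−a)) = 0.60858 rad → d = 6371·c ≈ 3877.29 km.

3877 km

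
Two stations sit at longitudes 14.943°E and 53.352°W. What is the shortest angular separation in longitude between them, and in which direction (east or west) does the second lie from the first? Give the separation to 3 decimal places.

68.295° west

Raw difference: -53.352 − 14.943 = -68.295°.
Normalise into (−180°, 180°]: -68.295° stays -68.295°.
Negative ⇒ the second point lies to the west; separation 68.295°.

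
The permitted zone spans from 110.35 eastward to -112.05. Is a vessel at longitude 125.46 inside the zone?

Band width going east from +110.35° to -112.05°: ((-112.05 − 110.35) mod 360) = 137.60°.
Offset of +125.46° east of the west edge: ((125.46 − 110.35) mod 360) = 15.11°.
15.11° ≤ 137.60° ⇒ inside.

Yes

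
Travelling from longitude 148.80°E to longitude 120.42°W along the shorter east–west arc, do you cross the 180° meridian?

Naïve |-120.42 − 148.80| = 269.22° > 180°, so the shorter arc goes the other way round — across 180°.
Signed shortest Δλ = ((-120.42 − 148.80 + 180) mod 360) − 180 = 90.78°.
Going east by 90.78° from +148.80° passes through 180° before reaching -120.42°.

Yes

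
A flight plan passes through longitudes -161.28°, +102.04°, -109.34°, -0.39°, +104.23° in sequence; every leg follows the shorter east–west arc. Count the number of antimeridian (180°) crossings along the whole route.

2

Leg 1: -161.28° → +102.04°, shortest Δλ = -96.68° (west) — crosses 180°.
Leg 2: +102.04° → -109.34°, shortest Δλ = 148.62° (east) — crosses 180°.
Leg 3: -109.34° → -0.39°, shortest Δλ = 108.95° (east) — does not cross 180°.
Leg 4: -0.39° → +104.23°, shortest Δλ = 104.62° (east) — does not cross 180°.
Total crossings: 2.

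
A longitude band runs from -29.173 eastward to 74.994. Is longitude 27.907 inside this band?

Yes

Band width going east from -29.173° to +74.994°: ((74.994 − -29.173) mod 360) = 104.167°.
Offset of +27.907° east of the west edge: ((27.907 − -29.173) mod 360) = 57.080°.
57.080° ≤ 104.167° ⇒ inside.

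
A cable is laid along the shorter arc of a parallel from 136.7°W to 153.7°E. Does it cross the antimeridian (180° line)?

Yes

Naïve |153.7 − -136.7| = 290.4° > 180°, so the shorter arc goes the other way round — across 180°.
Signed shortest Δλ = ((153.7 − -136.7 + 180) mod 360) − 180 = -69.6°.
Going west by 69.6° from -136.7° passes through 180° before reaching +153.7°.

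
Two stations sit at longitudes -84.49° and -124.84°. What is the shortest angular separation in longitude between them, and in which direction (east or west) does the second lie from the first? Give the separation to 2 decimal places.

Raw difference: -124.84 − -84.49 = -40.35°.
Normalise into (−180°, 180°]: -40.35° stays -40.35°.
Negative ⇒ the second point lies to the west; separation 40.35°.

40.35° west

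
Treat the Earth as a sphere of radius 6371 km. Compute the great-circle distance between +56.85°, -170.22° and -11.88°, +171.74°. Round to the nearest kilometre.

7821 km

Δλ = 171.74 − -170.22 = 341.96°; wrapped into (−180°, 180°]: -18.04°.
Δφ = -11.88 − 56.85 = -68.73°.
a = sin²(Δφ/2) + cos φ₁ · cos φ₂ · sin²(Δλ/2) = 0.331771.
c = 2·atan2(√a, √(1−a)) = 1.22764 rad → d = 6371·c ≈ 7821.32 km.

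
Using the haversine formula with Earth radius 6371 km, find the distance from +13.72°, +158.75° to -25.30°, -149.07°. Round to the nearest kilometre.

Δλ = -149.07 − 158.75 = -307.82°; wrapped into (−180°, 180°]: 52.18°.
Δφ = -25.30 − 13.72 = -39.02°.
a = sin²(Δφ/2) + cos φ₁ · cos φ₂ · sin²(Δλ/2) = 0.281405.
c = 2·atan2(√a, √(1−a)) = 1.11832 rad → d = 6371·c ≈ 7124.84 km.

7125 km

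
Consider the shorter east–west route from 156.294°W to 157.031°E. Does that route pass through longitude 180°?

Yes

Naïve |157.031 − -156.294| = 313.325° > 180°, so the shorter arc goes the other way round — across 180°.
Signed shortest Δλ = ((157.031 − -156.294 + 180) mod 360) − 180 = -46.675°.
Going west by 46.675° from -156.294° passes through 180° before reaching +157.031°.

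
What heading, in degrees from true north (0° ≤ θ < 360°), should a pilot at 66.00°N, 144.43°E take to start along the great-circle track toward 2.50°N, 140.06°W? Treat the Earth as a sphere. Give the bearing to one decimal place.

Δλ = -140.06 − 144.43 = -284.49°; wrapped into (−180°, 180°]: 75.51°.
θ = atan2( sin Δλ · cos φ₂ , cos φ₁ · sin φ₂ − sin φ₁ · cos φ₂ · cos Δλ )
  = atan2(0.96727, -0.21062) = 102.284° → normalised to [0°, 360°): 102.284°.

102.3°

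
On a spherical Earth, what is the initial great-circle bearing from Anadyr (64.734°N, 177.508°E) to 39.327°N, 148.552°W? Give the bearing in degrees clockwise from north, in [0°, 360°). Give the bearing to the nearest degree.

126°

Δλ = -148.552 − 177.508 = -326.060°; wrapped into (−180°, 180°]: 33.940°.
θ = atan2( sin Δλ · cos φ₂ , cos φ₁ · sin φ₂ − sin φ₁ · cos φ₂ · cos Δλ )
  = atan2(0.43189, -0.30986) = 125.658° → normalised to [0°, 360°): 125.658°.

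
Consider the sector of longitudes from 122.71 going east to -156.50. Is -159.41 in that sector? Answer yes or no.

Band width going east from +122.71° to -156.50°: ((-156.50 − 122.71) mod 360) = 80.79°.
Offset of -159.41° east of the west edge: ((-159.41 − 122.71) mod 360) = 77.88°.
77.88° ≤ 80.79° ⇒ inside.

Yes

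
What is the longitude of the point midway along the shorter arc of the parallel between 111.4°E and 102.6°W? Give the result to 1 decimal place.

Signed shortest Δλ from +111.4° to -102.6° is +146.0°.
Midpoint longitude = +111.4° + (+146.0°)/2 = +111.4° + 73.0° = +184.4°.
Normalise into (−180°, 180°]: -175.6°.
(The naïve average (+111.4 + -102.6)/2 = 4.4° is on the wrong side of the globe.)

175.6°W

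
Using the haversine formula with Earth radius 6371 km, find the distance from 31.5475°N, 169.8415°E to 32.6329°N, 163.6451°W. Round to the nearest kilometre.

2494 km

Δλ = -163.6451 − 169.8415 = -333.4866°; wrapped into (−180°, 180°]: 26.5134°.
Δφ = 32.6329 − 31.5475 = 1.0854°.
a = sin²(Δφ/2) + cos φ₁ · cos φ₂ · sin²(Δλ/2) = 0.037829.
c = 2·atan2(√a, √(1−a)) = 0.39149 rad → d = 6371·c ≈ 2494.17 km.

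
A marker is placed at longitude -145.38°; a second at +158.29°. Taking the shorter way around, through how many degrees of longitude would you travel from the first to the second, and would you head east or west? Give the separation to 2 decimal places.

Raw difference: 158.29 − -145.38 = 303.67°.
Normalise into (−180°, 180°]: 303.67° − 360° = -56.33°.
Negative ⇒ the second point lies to the west; separation 56.33°.

56.33° west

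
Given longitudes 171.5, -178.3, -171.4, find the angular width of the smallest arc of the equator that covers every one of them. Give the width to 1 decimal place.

17.1°

Sort the longitudes: -178.3°, -171.4°, +171.5°.
Eastward gaps between consecutive values (wrapping around): 6.9°, 342.9°, 10.2°.
Largest gap = 342.9° ⇒ minimal covering band is its complement: 360° − 342.9° = 17.1°.
Band runs from +171.5° eastward to -171.4°, crossing the antimeridian.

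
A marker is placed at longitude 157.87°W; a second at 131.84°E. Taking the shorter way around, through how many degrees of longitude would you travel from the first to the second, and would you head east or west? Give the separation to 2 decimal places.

70.29° west

Raw difference: 131.84 − -157.87 = 289.71°.
Normalise into (−180°, 180°]: 289.71° − 360° = -70.29°.
Negative ⇒ the second point lies to the west; separation 70.29°.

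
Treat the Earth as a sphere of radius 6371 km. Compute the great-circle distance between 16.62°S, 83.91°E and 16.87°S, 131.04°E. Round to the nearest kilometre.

5006 km

Δλ = 131.04 − 83.91 = 47.13°.
Δφ = -16.87 − -16.62 = -0.25°.
a = sin²(Δφ/2) + cos φ₁ · cos φ₂ · sin²(Δλ/2) = 0.146568.
c = 2·atan2(√a, √(1−a)) = 0.78574 rad → d = 6371·c ≈ 5005.96 km.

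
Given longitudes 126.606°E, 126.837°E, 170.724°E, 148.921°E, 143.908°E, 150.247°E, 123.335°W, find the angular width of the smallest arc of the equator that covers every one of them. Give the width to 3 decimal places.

110.059°

Sort the longitudes: -123.335°, +126.606°, +126.837°, +143.908°, +148.921°, +150.247°, +170.724°.
Eastward gaps between consecutive values (wrapping around): 249.941°, 0.231°, 17.071°, 5.013°, 1.326°, 20.477°, 65.941°.
Largest gap = 249.941° ⇒ minimal covering band is its complement: 360° − 249.941° = 110.059°.
Band runs from +126.606° eastward to -123.335°, crossing the antimeridian.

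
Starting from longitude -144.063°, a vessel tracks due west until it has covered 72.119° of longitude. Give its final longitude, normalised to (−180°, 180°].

Start at -144.063°; shift −72.119° → -216.182°.
-216.182° lies outside (−180°, 180°]; add 360° → +143.818°.

+143.818°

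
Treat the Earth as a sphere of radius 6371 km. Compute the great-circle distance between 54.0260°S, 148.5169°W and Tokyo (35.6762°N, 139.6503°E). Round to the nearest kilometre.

12104 km

Δλ = 139.6503 − -148.5169 = 288.1672°; wrapped into (−180°, 180°]: -71.8328°.
Δφ = 35.6762 − -54.0260 = 89.7022°.
a = sin²(Δφ/2) + cos φ₁ · cos φ₂ · sin²(Δλ/2) = 0.661599.
c = 2·atan2(√a, √(1−a)) = 1.89990 rad → d = 6371·c ≈ 12104.29 km.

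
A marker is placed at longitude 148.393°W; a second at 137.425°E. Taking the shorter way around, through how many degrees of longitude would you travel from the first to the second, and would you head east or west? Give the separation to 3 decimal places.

Raw difference: 137.425 − -148.393 = 285.818°.
Normalise into (−180°, 180°]: 285.818° − 360° = -74.182°.
Negative ⇒ the second point lies to the west; separation 74.182°.

74.182° west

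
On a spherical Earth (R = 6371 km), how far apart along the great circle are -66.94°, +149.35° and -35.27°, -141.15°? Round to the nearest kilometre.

Δλ = -141.15 − 149.35 = -290.50°; wrapped into (−180°, 180°]: 69.50°.
Δφ = -35.27 − -66.94 = 31.67°.
a = sin²(Δφ/2) + cos φ₁ · cos φ₂ · sin²(Δλ/2) = 0.178357.
c = 2·atan2(√a, √(1−a)) = 0.87201 rad → d = 6371·c ≈ 5555.60 km.

5556 km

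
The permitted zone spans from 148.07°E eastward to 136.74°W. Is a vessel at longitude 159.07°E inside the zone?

Yes

Band width going east from +148.07° to -136.74°: ((-136.74 − 148.07) mod 360) = 75.19°.
Offset of +159.07° east of the west edge: ((159.07 − 148.07) mod 360) = 11.00°.
11.00° ≤ 75.19° ⇒ inside.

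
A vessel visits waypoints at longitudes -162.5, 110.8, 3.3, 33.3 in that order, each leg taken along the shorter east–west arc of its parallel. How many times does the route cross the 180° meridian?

Leg 1: -162.5° → +110.8°, shortest Δλ = -86.7° (west) — crosses 180°.
Leg 2: +110.8° → +3.3°, shortest Δλ = -107.5° (west) — does not cross 180°.
Leg 3: +3.3° → +33.3°, shortest Δλ = 30.0° (east) — does not cross 180°.
Total crossings: 1.

1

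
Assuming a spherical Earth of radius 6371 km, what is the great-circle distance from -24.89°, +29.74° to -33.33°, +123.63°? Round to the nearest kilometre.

8856 km

Δλ = 123.63 − 29.74 = 93.89°.
Δφ = -33.33 − -24.89 = -8.44°.
a = sin²(Δφ/2) + cos φ₁ · cos φ₂ · sin²(Δλ/2) = 0.410081.
c = 2·atan2(√a, √(1−a)) = 1.38997 rad → d = 6371·c ≈ 8855.53 km.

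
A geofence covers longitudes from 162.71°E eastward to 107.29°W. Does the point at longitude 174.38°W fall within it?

Band width going east from +162.71° to -107.29°: ((-107.29 − 162.71) mod 360) = 90.00°.
Offset of -174.38° east of the west edge: ((-174.38 − 162.71) mod 360) = 22.91°.
22.91° ≤ 90.00° ⇒ inside.

Yes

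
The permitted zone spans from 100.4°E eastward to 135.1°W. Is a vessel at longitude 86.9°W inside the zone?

No

Band width going east from +100.4° to -135.1°: ((-135.1 − 100.4) mod 360) = 124.5°.
Offset of -86.9° east of the west edge: ((-86.9 − 100.4) mod 360) = 172.7°.
172.7° > 124.5° ⇒ outside.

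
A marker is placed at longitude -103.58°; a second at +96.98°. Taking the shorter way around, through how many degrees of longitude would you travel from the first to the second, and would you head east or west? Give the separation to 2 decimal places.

159.44° west

Raw difference: 96.98 − -103.58 = 200.56°.
Normalise into (−180°, 180°]: 200.56° − 360° = -159.44°.
Negative ⇒ the second point lies to the west; separation 159.44°.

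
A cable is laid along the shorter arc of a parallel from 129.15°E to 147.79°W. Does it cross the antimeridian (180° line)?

Yes

Naïve |-147.79 − 129.15| = 276.94° > 180°, so the shorter arc goes the other way round — across 180°.
Signed shortest Δλ = ((-147.79 − 129.15 + 180) mod 360) − 180 = 83.06°.
Going east by 83.06° from +129.15° passes through 180° before reaching -147.79°.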